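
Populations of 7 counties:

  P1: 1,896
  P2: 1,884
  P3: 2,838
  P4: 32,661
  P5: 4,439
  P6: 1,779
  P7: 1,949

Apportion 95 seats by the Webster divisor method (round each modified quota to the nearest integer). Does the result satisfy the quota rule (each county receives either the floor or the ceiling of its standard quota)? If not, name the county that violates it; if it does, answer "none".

P4

Standard quotas: P1 3.796, P2 3.772, P3 5.682, P4 65.396, P5 8.888, P6 3.562, P7 3.902.
Webster allocation: P1 4, P2 4, P3 6, P4 64, P5 9, P6 4, P7 4.
P4 has quota 65.396 (lower 65, upper 66) but receives 64 — outside the quota interval.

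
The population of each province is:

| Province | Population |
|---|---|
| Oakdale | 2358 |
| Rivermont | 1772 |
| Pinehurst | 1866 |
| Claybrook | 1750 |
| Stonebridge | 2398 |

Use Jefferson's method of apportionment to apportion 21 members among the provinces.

Oakdale=5; Rivermont=4; Pinehurst=4; Claybrook=3; Stonebridge=5

Standard divisor 10144/21 ≈ 483.048; standard quotas: Oakdale 4.882, Rivermont 3.668, Pinehurst 3.863, Claybrook 3.623, Stonebridge 4.964.
Rounding down gives 4, 3, 3, 3, 4 = 17 seats, so the divisor must be adjusted.
With modified divisor 440: modified quotas Oakdale 5.359, Rivermont 4.027, Pinehurst 4.241, Claybrook 3.977, Stonebridge 5.450.
Rounding down: Oakdale 5, Rivermont 4, Pinehurst 4, Claybrook 3, Stonebridge 5 (total 21).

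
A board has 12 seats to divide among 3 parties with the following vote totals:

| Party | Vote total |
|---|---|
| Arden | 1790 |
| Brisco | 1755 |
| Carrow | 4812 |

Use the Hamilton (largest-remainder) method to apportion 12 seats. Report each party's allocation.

The standard divisor is 8357/12 ≈ 696.417.
Standard quotas: Arden 2.570, Brisco 2.520, Carrow 6.910.
Lower quotas: Arden 2, Brisco 2, Carrow 6 (sum 10, leaving 2 seats).
Remainders in descending order: Carrow 0.910, Arden 0.570, Brisco 0.520.
The surplus seats go to Carrow, Arden.

Arden=3, Brisco=2, Carrow=7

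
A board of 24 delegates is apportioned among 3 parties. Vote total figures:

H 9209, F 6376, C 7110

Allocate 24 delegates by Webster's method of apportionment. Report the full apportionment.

Standard divisor 22695/24 ≈ 945.625; standard quotas: H 9.739, F 6.743, C 7.519.
Rounding to the nearest integer gives 10, 7, 8 = 25 seats, so the divisor must be adjusted.
With modified divisor 960: modified quotas H 9.593, F 6.642, C 7.406.
Rounding to the nearest integer: H 10, F 7, C 7 (total 24).

H=10, F=7, C=7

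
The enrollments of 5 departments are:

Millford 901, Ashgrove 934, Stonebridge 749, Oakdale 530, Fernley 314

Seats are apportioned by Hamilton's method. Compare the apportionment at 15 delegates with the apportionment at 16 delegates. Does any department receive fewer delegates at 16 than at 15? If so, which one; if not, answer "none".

Fernley

At 15 seats: Millford 4, Ashgrove 4, Stonebridge 3, Oakdale 2, Fernley 2.
At 16 seats: Millford 4, Ashgrove 4, Stonebridge 4, Oakdale 3, Fernley 1.
Fernley drops from 2 to 1.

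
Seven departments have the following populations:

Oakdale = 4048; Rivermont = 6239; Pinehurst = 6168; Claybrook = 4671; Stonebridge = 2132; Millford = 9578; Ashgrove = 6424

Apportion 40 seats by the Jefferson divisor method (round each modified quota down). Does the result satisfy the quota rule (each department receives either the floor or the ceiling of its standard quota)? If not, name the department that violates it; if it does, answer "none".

none

Standard quotas: Oakdale 4.124, Rivermont 6.357, Pinehurst 6.284, Claybrook 4.759, Stonebridge 2.172, Millford 9.759, Ashgrove 6.545.
Jefferson allocation: Oakdale 4, Rivermont 6, Pinehurst 6, Claybrook 5, Stonebridge 2, Millford 10, Ashgrove 7.
Every allocation lies between the lower and upper quota.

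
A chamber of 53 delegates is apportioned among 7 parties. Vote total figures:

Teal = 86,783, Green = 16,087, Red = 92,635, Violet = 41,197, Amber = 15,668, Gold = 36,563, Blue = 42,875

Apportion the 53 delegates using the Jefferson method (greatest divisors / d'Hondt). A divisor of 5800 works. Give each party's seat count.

With modified divisor 5800: modified quotas Teal 14.963, Green 2.774, Red 15.972, Violet 7.103, Amber 2.701, Gold 6.304, Blue 7.392.
Rounding down: Teal 14, Green 2, Red 15, Violet 7, Amber 2, Gold 6, Blue 7 (total 53).

Teal 14; Green 2; Red 15; Violet 7; Amber 2; Gold 6; Blue 7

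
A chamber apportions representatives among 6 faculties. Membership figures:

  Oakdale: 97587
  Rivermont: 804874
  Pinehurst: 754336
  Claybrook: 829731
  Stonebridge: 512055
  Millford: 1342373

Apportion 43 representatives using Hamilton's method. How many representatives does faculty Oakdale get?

Total 4340956; standard divisor 4340956/43 ≈ 100952.465.
Standard quotas: Oakdale 0.9667, Rivermont 7.9728, Pinehurst 7.4722, Claybrook 8.2190, Stonebridge 5.0722, Millford 13.2971.
Lower quotas: Oakdale 0, Rivermont 7, Pinehurst 7, Claybrook 8, Stonebridge 5, Millford 13 (sum 40, leaving 3 seats).
Remainders in descending order: Rivermont 0.9728, Oakdale 0.9667, Pinehurst 0.4722, Millford 0.2971, Claybrook 0.2190, Stonebridge 0.0722.
The surplus seats go to Rivermont, Oakdale, Pinehurst.
Oakdale receives 1.

1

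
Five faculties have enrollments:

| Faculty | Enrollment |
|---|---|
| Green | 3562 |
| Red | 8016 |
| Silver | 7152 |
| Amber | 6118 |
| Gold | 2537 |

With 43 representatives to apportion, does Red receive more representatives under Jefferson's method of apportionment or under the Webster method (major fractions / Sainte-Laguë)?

Jefferson

Jefferson: Green 5, Red 13, Silver 11, Amber 10, Gold 4.
Webster: Green 6, Red 12, Silver 11, Amber 10, Gold 4.
Red gets 13 under Jefferson and 12 under Webster.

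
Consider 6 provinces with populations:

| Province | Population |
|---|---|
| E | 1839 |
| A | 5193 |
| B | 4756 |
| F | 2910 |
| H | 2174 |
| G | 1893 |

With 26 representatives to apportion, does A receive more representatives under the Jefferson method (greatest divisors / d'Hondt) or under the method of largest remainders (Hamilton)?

Jefferson

Jefferson: E 2, A 8, B 7, F 4, H 3, G 2.
Hamilton: E 2, A 7, B 7, F 4, H 3, G 3.
A gets 8 under Jefferson and 7 under Hamilton.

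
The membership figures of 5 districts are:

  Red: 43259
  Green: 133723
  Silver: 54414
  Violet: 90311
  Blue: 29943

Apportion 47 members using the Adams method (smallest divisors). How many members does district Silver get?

Standard divisor 351650/47 ≈ 7481.915; standard quotas: Red 5.782, Green 17.873, Silver 7.273, Violet 12.071, Blue 4.002.
Rounding up gives 6, 18, 8, 13, 5 = 50 seats, so the divisor must be adjusted.
With modified divisor 7800: modified quotas Red 5.546, Green 17.144, Silver 6.976, Violet 11.578, Blue 3.839.
Rounding up: Red 6, Green 18, Silver 7, Violet 12, Blue 4 (total 47).
Silver receives 7.

7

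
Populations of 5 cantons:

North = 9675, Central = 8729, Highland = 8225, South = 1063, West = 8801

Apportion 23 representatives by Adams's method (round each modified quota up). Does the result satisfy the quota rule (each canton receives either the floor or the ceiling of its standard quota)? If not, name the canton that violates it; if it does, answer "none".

none

Standard quotas: North 6.098, Central 5.502, Highland 5.184, South 0.670, West 5.547.
Adams allocation: North 6, Central 5, Highland 5, South 1, West 6.
Every allocation lies between the lower and upper quota.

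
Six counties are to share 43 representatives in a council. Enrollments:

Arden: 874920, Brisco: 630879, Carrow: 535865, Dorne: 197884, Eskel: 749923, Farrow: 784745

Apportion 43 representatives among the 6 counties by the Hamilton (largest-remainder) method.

Arden 10, Brisco 7, Carrow 6, Dorne 2, Eskel 9, Farrow 9

Standard divisor: 3774216 ÷ 43 ≈ 87772.465.
Standard quotas: Arden 9.9680, Brisco 7.1877, Carrow 6.1052, Dorne 2.2545, Eskel 8.5439, Farrow 8.9407.
Lower quotas: Arden 9, Brisco 7, Carrow 6, Dorne 2, Eskel 8, Farrow 8 (sum 40, leaving 3 seats).
Remainders in descending order: Arden 0.9680, Farrow 0.9407, Eskel 0.5439, Dorne 0.2545, Brisco 0.1877, Carrow 0.1052.
The surplus seats go to Arden, Farrow, Eskel.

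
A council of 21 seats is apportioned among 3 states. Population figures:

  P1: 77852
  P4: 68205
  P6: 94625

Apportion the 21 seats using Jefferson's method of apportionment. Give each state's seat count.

Standard divisor 240682/21 ≈ 11461.048; standard quotas: P1 6.793, P4 5.951, P6 8.256.
Rounding down gives 6, 5, 8 = 19 seats, so the divisor must be adjusted.
With modified divisor 10800: modified quotas P1 7.209, P4 6.315, P6 8.762.
Rounding down: P1 7, P4 6, P6 8 (total 21).

P1 7, P4 6, P6 8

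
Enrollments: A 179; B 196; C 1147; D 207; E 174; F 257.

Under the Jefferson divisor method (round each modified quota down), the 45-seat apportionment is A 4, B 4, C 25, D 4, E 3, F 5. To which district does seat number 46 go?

C

Priority for the next seat is population ÷ (current seats + 1).
Priorities: A 35.800, B 39.200, C 44.115, D 41.400, E 43.500, F 42.833.
Highest priority: C.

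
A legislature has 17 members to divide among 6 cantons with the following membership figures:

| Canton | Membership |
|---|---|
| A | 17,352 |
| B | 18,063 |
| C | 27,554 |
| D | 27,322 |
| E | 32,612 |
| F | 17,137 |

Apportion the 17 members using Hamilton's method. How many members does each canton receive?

The standard divisor is 140040/17 ≈ 8237.647.
Standard quotas: A 2.1064, B 2.1927, C 3.3449, D 3.3167, E 3.9589, F 2.0803.
Lower quotas: A 2, B 2, C 3, D 3, E 3, F 2 (sum 15, leaving 2 seats).
Remainders in descending order: E 0.9589, C 0.3449, D 0.3167, B 0.1927, A 0.1064, F 0.0803.
The surplus seats go to E, C.

A: 2; B: 2; C: 4; D: 3; E: 4; F: 2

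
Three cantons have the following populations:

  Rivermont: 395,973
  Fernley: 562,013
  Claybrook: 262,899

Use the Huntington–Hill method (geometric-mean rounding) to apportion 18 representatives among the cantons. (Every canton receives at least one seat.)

With divisor 69264: modified quotas Rivermont 5.717, Fernley 8.114, Claybrook 3.796.
Geometric-mean thresholds: Rivermont √(5·6)=5.477, Fernley √(8·9)=8.485, Claybrook √(3·4)=3.464.
Each quota rounded against its threshold gives Rivermont 6, Fernley 8, Claybrook 4 (total 18).

Rivermont=6, Fernley=8, Claybrook=4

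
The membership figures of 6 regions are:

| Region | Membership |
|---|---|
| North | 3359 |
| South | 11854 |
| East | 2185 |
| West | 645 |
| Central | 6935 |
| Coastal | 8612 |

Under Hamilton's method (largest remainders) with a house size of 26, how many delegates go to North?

3

Standard divisor: 33590 ÷ 26 ≈ 1291.923.
Standard quotas: North 2.6000, South 9.1755, East 1.6913, West 0.4993, Central 5.3680, Coastal 6.6660.
Lower quotas: North 2, South 9, East 1, West 0, Central 5, Coastal 6 (sum 23, leaving 3 seats).
Remainders in descending order: East 0.6913, Coastal 0.6660, North 0.6000, West 0.4993, Central 0.3680, South 0.1755.
The surplus seats go to East, Coastal, North.
North receives 3.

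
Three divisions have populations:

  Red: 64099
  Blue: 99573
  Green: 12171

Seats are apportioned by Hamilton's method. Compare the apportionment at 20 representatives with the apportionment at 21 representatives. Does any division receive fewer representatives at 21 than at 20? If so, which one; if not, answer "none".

At 20 seats: Red 7, Blue 11, Green 2.
At 21 seats: Red 8, Blue 12, Green 1.
Green drops from 2 to 1.

Green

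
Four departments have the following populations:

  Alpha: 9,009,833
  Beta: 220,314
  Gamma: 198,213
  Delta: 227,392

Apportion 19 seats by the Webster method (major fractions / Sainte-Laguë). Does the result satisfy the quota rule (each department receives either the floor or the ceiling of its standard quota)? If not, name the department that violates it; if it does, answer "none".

Standard quotas: Alpha 17.729, Beta 0.434, Gamma 0.390, Delta 0.447.
Webster allocation: Alpha 19, Beta 0, Gamma 0, Delta 0.
Alpha has quota 17.729 (lower 17, upper 18) but receives 19 — outside the quota interval.

Alpha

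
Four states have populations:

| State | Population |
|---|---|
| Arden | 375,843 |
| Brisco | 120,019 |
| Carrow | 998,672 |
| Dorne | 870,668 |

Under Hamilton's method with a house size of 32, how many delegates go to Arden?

Standard divisor: 2365202 ÷ 32 ≈ 73912.562.
Standard quotas: Arden 5.0850, Brisco 1.6238, Carrow 13.5115, Dorne 11.7797.
Lower quotas: Arden 5, Brisco 1, Carrow 13, Dorne 11 (sum 30, leaving 2 seats).
Remainders in descending order: Dorne 0.7797, Brisco 0.6238, Carrow 0.5115, Arden 0.0850.
The surplus seats go to Dorne, Brisco.
Arden receives 5.

5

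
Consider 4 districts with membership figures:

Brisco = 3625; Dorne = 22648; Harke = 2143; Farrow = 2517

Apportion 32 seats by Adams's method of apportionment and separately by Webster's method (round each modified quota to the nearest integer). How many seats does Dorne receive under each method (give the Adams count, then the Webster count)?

22 and 23

Adams: Brisco 4, Dorne 22, Harke 3, Farrow 3.
Webster: Brisco 4, Dorne 23, Harke 2, Farrow 3.
Dorne gets 22 under Adams and 23 under Webster.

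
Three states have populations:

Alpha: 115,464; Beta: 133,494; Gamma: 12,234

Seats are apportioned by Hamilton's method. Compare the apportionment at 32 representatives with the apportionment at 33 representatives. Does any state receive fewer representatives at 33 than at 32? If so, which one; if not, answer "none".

Gamma

At 32 seats: Alpha 14, Beta 16, Gamma 2.
At 33 seats: Alpha 15, Beta 17, Gamma 1.
Gamma drops from 2 to 1.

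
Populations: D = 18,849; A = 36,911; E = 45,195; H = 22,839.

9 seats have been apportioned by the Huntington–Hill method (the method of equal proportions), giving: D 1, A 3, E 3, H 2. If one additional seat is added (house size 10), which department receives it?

D

Priority for the next seat is population ÷ (√(s·(s+1))).
Priorities: D 13328.256, A 10655.288, E 13046.673, H 9323.983.
Highest priority: D.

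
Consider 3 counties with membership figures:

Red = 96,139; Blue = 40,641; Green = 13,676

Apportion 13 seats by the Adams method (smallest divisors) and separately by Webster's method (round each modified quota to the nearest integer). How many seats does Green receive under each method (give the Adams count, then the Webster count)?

Adams: Red 8, Blue 3, Green 2.
Webster: Red 8, Blue 4, Green 1.
Green gets 2 under Adams and 1 under Webster.

2 and 1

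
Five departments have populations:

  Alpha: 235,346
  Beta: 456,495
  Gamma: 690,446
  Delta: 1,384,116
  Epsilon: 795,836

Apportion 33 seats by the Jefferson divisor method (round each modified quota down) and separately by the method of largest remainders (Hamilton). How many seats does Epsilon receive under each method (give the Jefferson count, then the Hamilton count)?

8 and 7

Jefferson: Alpha 2, Beta 4, Gamma 6, Delta 13, Epsilon 8.
Hamilton: Alpha 2, Beta 4, Gamma 7, Delta 13, Epsilon 7.
Epsilon gets 8 under Jefferson and 7 under Hamilton.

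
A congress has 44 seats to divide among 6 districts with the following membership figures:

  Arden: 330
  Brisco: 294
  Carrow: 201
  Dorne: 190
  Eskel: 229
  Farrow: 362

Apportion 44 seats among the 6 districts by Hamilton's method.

Total 1606; standard divisor 1606/44 ≈ 36.5.
Standard quotas: Arden 9.041, Brisco 8.055, Carrow 5.507, Dorne 5.205, Eskel 6.274, Farrow 9.918.
Lower quotas: Arden 9, Brisco 8, Carrow 5, Dorne 5, Eskel 6, Farrow 9 (sum 42, leaving 2 seats).
Remainders in descending order: Farrow 0.918, Carrow 0.507, Eskel 0.274, Dorne 0.205, Brisco 0.055, Arden 0.041.
The surplus seats go to Farrow, Carrow.

Arden: 9, Brisco: 8, Carrow: 6, Dorne: 5, Eskel: 6, Farrow: 10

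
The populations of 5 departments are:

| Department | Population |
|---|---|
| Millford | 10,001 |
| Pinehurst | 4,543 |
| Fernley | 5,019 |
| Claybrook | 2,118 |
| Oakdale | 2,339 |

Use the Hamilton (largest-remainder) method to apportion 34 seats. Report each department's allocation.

Millford 14, Pinehurst 7, Fernley 7, Claybrook 3, Oakdale 3

The standard divisor is 24020/34 ≈ 706.471.
Standard quotas: Millford 14.1563, Pinehurst 6.4306, Fernley 7.1043, Claybrook 2.9980, Oakdale 3.3108.
Lower quotas: Millford 14, Pinehurst 6, Fernley 7, Claybrook 2, Oakdale 3 (sum 32, leaving 2 seats).
Remainders in descending order: Claybrook 0.9980, Pinehurst 0.4306, Oakdale 0.3108, Millford 0.1563, Fernley 0.1043.
The surplus seats go to Claybrook, Pinehurst.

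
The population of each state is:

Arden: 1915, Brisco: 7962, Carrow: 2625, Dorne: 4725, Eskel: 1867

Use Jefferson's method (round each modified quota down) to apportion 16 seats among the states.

Arden 1, Brisco 8, Carrow 2, Dorne 4, Eskel 1

Standard divisor 19094/16 ≈ 1193.375; standard quotas: Arden 1.605, Brisco 6.672, Carrow 2.200, Dorne 3.959, Eskel 1.564.
Rounding down gives 1, 6, 2, 3, 1 = 13 seats, so the divisor must be adjusted.
With modified divisor 980: modified quotas Arden 1.954, Brisco 8.124, Carrow 2.679, Dorne 4.821, Eskel 1.905.
Rounding down: Arden 1, Brisco 8, Carrow 2, Dorne 4, Eskel 1 (total 16).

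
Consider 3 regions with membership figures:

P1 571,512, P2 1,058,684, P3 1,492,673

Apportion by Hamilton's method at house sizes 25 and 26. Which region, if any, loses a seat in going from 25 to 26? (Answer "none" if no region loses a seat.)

none

At 25 seats: P1 5, P2 8, P3 12.
At 26 seats: P1 5, P2 9, P3 12.
No region's allocation decreased.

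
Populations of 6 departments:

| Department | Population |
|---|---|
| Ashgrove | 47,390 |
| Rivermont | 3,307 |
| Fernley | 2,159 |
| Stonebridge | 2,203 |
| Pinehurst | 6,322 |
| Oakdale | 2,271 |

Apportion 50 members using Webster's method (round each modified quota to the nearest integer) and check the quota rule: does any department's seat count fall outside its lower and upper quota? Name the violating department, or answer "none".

Ashgrove

Standard quotas: Ashgrove 37.226, Rivermont 2.598, Fernley 1.696, Stonebridge 1.731, Pinehurst 4.966, Oakdale 1.784.
Webster allocation: Ashgrove 36, Rivermont 3, Fernley 2, Stonebridge 2, Pinehurst 5, Oakdale 2.
Ashgrove has quota 37.226 (lower 37, upper 38) but receives 36 — outside the quota interval.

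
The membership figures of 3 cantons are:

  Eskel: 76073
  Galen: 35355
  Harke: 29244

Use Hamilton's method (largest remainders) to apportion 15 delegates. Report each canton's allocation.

Total 140672; standard divisor 140672/15 ≈ 9378.133.
Standard quotas: Eskel 8.1117, Galen 3.7699, Harke 3.1183.
Lower quotas: Eskel 8, Galen 3, Harke 3 (sum 14, leaving 1 seat).
Remainders in descending order: Galen 0.7699, Harke 0.1183, Eskel 0.1117.
Largest remainder: Galen receives the extra seat.

Eskel: 8; Galen: 4; Harke: 3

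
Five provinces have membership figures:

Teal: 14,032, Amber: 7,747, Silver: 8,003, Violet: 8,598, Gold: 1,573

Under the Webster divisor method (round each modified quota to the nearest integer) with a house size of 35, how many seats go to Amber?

Standard divisor 39953/35 ≈ 1141.514; standard quotas: Teal 12.292, Amber 6.787, Silver 7.011, Violet 7.532, Gold 1.378.
Rounding to the nearest integer gives Teal 12, Amber 7, Silver 7, Violet 8, Gold 1 — total 35, matching the house size, so no adjustment is needed.
Amber receives 7.

7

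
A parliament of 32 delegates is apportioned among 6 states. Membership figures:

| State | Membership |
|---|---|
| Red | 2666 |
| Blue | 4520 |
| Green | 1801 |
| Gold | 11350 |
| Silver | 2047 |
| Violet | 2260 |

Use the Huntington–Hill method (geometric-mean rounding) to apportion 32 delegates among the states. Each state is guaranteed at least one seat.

With divisor 776: modified quotas Red 3.436, Blue 5.825, Green 2.321, Gold 14.626, Silver 2.638, Violet 2.912.
Geometric-mean thresholds: Red √(3·4)=3.464, Blue √(5·6)=5.477, Green √(2·3)=2.449, Gold √(14·15)=14.491, Silver √(2·3)=2.449, Violet √(2·3)=2.449.
Each quota rounded against its threshold gives Red 3, Blue 6, Green 2, Gold 15, Silver 3, Violet 3 (total 32).

Red=3, Blue=6, Green=2, Gold=15, Silver=3, Violet=3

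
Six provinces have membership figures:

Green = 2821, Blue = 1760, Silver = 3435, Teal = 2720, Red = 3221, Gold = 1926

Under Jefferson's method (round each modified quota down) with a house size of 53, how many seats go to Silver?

12

Standard divisor 15883/53 ≈ 299.679; standard quotas: Green 9.413, Blue 5.873, Silver 11.462, Teal 9.076, Red 10.748, Gold 6.427.
Rounding down gives 9, 5, 11, 9, 10, 6 = 50 seats, so the divisor must be adjusted.
With modified divisor 284: modified quotas Green 9.933, Blue 6.197, Silver 12.095, Teal 9.577, Red 11.342, Gold 6.782.
Rounding down: Green 9, Blue 6, Silver 12, Teal 9, Red 11, Gold 6 (total 53).
Silver receives 12.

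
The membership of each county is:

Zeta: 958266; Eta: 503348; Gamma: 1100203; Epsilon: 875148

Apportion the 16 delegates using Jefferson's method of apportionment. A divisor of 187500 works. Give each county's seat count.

With modified divisor 187500: modified quotas Zeta 5.111, Eta 2.685, Gamma 5.868, Epsilon 4.667.
Rounding down: Zeta 5, Eta 2, Gamma 5, Epsilon 4 (total 16).

Zeta 5; Eta 2; Gamma 5; Epsilon 4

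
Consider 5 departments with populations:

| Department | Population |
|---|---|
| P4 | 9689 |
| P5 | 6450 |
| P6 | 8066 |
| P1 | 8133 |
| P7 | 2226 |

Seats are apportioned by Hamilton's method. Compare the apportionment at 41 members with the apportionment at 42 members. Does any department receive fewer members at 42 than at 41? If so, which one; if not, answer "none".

P7

At 41 seats: P4 11, P5 8, P6 9, P1 10, P7 3.
At 42 seats: P4 12, P5 8, P6 10, P1 10, P7 2.
P7 drops from 3 to 2.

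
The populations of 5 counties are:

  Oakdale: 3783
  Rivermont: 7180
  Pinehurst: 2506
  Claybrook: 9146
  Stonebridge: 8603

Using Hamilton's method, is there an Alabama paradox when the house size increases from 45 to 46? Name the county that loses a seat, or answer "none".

At 45 seats: Oakdale 6, Rivermont 10, Pinehurst 4, Claybrook 13, Stonebridge 12.
At 46 seats: Oakdale 5, Rivermont 11, Pinehurst 4, Claybrook 13, Stonebridge 13.
Oakdale drops from 6 to 5.

Oakdale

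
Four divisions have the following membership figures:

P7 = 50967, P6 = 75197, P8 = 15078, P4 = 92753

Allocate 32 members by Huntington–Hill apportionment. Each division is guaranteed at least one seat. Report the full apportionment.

P7=7, P6=10, P8=2, P4=13

With divisor 7298: modified quotas P7 6.984, P6 10.304, P8 2.066, P4 12.709.
Geometric-mean thresholds: P7 √(6·7)=6.481, P6 √(10·11)=10.488, P8 √(2·3)=2.449, P4 √(12·13)=12.490.
Each quota rounded against its threshold gives P7 7, P6 10, P8 2, P4 13 (total 32).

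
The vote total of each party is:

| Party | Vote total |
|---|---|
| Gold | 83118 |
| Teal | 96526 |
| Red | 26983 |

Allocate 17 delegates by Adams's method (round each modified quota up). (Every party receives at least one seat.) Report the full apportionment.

Standard divisor 206627/17 ≈ 12154.529; standard quotas: Gold 6.838, Teal 7.942, Red 2.220.
Rounding up gives 7, 8, 3 = 18 seats, so the divisor must be adjusted.
With modified divisor 13640: modified quotas Gold 6.094, Teal 7.077, Red 1.978.
Rounding up: Gold 7, Teal 8, Red 2 (total 17).

Gold=7, Teal=8, Red=2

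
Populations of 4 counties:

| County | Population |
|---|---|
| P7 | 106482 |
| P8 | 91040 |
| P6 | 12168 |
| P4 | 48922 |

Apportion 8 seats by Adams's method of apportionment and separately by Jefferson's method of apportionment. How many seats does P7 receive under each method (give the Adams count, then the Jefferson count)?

3 and 4

Adams: P7 3, P8 2, P6 1, P4 2.
Jefferson: P7 4, P8 3, P6 0, P4 1.
P7 gets 3 under Adams and 4 under Jefferson.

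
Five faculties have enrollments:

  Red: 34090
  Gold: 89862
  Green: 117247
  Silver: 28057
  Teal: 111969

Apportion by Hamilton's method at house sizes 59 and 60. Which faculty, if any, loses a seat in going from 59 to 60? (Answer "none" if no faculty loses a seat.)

At 59 seats: Red 5, Gold 14, Green 18, Silver 5, Teal 17.
At 60 seats: Red 5, Gold 14, Green 19, Silver 4, Teal 18.
Silver drops from 5 to 4.

Silver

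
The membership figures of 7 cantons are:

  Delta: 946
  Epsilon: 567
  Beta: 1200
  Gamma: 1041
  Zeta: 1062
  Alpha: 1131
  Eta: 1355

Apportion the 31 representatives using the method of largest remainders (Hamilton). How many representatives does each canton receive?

Delta=4, Epsilon=2, Beta=5, Gamma=4, Zeta=5, Alpha=5, Eta=6

The standard divisor is 7302/31 ≈ 235.548.
Standard quotas: Delta 4.016, Epsilon 2.407, Beta 5.094, Gamma 4.419, Zeta 4.509, Alpha 4.802, Eta 5.753.
Lower quotas: Delta 4, Epsilon 2, Beta 5, Gamma 4, Zeta 4, Alpha 4, Eta 5 (sum 28, leaving 3 seats).
Remainders in descending order: Alpha 0.802, Eta 0.753, Zeta 0.509, Gamma 0.419, Epsilon 0.407, Beta 0.094, Delta 0.016.
The surplus seats go to Alpha, Eta, Zeta.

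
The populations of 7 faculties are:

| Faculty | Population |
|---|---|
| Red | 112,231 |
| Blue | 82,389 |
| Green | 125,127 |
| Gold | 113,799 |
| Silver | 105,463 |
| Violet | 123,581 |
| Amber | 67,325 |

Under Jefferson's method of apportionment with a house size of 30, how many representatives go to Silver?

Standard divisor 729915/30 ≈ 24330.5; standard quotas: Red 4.613, Blue 3.386, Green 5.143, Gold 4.677, Silver 4.335, Violet 5.079, Amber 2.767.
Rounding down gives 4, 3, 5, 4, 4, 5, 2 = 27 seats, so the divisor must be adjusted.
With modified divisor 21800: modified quotas Red 5.148, Blue 3.779, Green 5.740, Gold 5.220, Silver 4.838, Violet 5.669, Amber 3.088.
Rounding down: Red 5, Blue 3, Green 5, Gold 5, Silver 4, Violet 5, Amber 3 (total 30).
Silver receives 4.

4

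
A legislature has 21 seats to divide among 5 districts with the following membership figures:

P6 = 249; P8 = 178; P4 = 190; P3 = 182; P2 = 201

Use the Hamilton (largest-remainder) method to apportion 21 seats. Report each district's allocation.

P6=5; P8=4; P4=4; P3=4; P2=4

Total 1000; standard divisor 1000/21 ≈ 47.619.
Standard quotas: P6 5.229, P8 3.738, P4 3.990, P3 3.822, P2 4.221.
Lower quotas: P6 5, P8 3, P4 3, P3 3, P2 4 (sum 18, leaving 3 seats).
Remainders in descending order: P4 0.990, P3 0.822, P8 0.738, P6 0.229, P2 0.221.
Largest remainders: P4, P3, P8 receive the extra seats.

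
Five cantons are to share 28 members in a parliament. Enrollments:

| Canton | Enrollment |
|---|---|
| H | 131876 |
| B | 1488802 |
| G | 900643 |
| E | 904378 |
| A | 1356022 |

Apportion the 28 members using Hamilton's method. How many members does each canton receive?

H 1, B 9, G 5, E 5, A 8

The standard divisor is 4781721/28 ≈ 170775.75.
Standard quotas: H 0.7722, B 8.7179, G 5.2738, E 5.2957, A 7.9404.
Lower quotas: H 0, B 8, G 5, E 5, A 7 (sum 25, leaving 3 seats).
Remainders in descending order: A 0.9404, H 0.7722, B 0.7179, E 0.2957, G 0.2738.
Largest remainders: A, H, B receive the extra seats.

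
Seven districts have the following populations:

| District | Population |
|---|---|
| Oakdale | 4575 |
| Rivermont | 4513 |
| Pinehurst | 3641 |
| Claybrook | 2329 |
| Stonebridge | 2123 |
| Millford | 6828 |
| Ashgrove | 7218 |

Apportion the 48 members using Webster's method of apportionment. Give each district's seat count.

Standard divisor 31227/48 ≈ 650.562; standard quotas: Oakdale 7.032, Rivermont 6.937, Pinehurst 5.597, Claybrook 3.580, Stonebridge 3.263, Millford 10.496, Ashgrove 11.095.
Rounding to the nearest integer gives Oakdale 7, Rivermont 7, Pinehurst 6, Claybrook 4, Stonebridge 3, Millford 10, Ashgrove 11 — total 48, matching the house size, so no adjustment is needed.

Oakdale 7, Rivermont 7, Pinehurst 6, Claybrook 4, Stonebridge 3, Millford 10, Ashgrove 11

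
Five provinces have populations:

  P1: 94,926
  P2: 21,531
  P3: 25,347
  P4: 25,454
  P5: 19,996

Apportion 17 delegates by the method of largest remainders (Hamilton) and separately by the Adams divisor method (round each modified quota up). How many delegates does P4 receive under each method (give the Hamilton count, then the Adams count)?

Hamilton: P1 9, P2 2, P3 2, P4 2, P5 2.
Adams: P1 8, P2 2, P3 2, P4 3, P5 2.
P4 gets 2 under Hamilton and 3 under Adams.

2 and 3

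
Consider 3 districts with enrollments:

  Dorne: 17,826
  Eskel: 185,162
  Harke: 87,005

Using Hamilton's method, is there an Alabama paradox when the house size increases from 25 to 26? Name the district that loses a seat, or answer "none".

At 25 seats: Dorne 2, Eskel 16, Harke 7.
At 26 seats: Dorne 1, Eskel 17, Harke 8.
Dorne drops from 2 to 1.

Dorne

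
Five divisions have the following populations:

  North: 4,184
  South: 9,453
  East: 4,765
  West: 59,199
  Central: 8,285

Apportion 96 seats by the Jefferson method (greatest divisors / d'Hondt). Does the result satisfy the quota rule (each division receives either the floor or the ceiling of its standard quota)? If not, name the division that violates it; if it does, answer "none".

West

Standard quotas: North 4.677, South 10.566, East 5.326, West 66.170, Central 9.261.
Jefferson allocation: North 4, South 10, East 5, West 68, Central 9.
West has quota 66.170 (lower 66, upper 67) but receives 68 — outside the quota interval.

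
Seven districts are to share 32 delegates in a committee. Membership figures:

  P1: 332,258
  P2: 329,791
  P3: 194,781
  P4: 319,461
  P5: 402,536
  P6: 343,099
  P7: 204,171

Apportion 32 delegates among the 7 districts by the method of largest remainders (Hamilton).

The standard divisor is 2126097/32 ≈ 66440.531.
Standard quotas: P1 5.0008, P2 4.9637, P3 2.9317, P4 4.8082, P5 6.0586, P6 5.1640, P7 3.0730.
Lower quotas: P1 5, P2 4, P3 2, P4 4, P5 6, P6 5, P7 3 (sum 29, leaving 3 seats).
Remainders in descending order: P2 0.9637, P3 0.9317, P4 0.8082, P6 0.1640, P7 0.0730, P5 0.0586, P1 0.0008.
The surplus seats go to P2, P3, P4.

P1 5, P2 5, P3 3, P4 5, P5 6, P6 5, P7 3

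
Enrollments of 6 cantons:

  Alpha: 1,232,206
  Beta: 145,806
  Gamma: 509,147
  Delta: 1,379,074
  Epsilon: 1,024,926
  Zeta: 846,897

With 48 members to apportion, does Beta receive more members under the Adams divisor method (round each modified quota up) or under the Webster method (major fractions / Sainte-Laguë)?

Adams

Adams: Alpha 11, Beta 2, Gamma 5, Delta 13, Epsilon 9, Zeta 8.
Webster: Alpha 11, Beta 1, Gamma 5, Delta 13, Epsilon 10, Zeta 8.
Beta gets 2 under Adams and 1 under Webster.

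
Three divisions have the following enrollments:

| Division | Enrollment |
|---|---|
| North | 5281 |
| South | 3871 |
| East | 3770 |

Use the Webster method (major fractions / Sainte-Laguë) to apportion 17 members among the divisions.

Standard divisor 12922/17 ≈ 760.118; standard quotas: North 6.948, South 5.093, East 4.960.
Rounding to the nearest integer gives North 7, South 5, East 5 — total 17, matching the house size, so no adjustment is needed.

North=7, South=5, East=5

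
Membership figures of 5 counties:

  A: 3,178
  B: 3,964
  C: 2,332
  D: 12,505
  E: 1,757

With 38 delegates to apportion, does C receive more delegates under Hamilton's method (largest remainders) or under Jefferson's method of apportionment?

Hamilton: A 5, B 6, C 4, D 20, E 3.
Jefferson: A 5, B 6, C 3, D 21, E 3.
C gets 4 under Hamilton and 3 under Jefferson.

Hamilton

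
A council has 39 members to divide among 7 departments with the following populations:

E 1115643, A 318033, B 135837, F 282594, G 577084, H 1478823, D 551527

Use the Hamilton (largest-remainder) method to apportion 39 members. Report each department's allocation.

Total 4459541; standard divisor 4459541/39 ≈ 114347.205.
Standard quotas: E 9.7566, A 2.7813, B 1.1879, F 2.4714, G 5.0468, H 12.9327, D 4.8233.
Lower quotas: E 9, A 2, B 1, F 2, G 5, H 12, D 4 (sum 35, leaving 4 seats).
Remainders in descending order: H 0.9327, D 0.8233, A 0.7813, E 0.7566, F 0.4714, B 0.1879, G 0.0468.
The surplus seats go to H, D, A, E.

E=10; A=3; B=1; F=2; G=5; H=13; D=5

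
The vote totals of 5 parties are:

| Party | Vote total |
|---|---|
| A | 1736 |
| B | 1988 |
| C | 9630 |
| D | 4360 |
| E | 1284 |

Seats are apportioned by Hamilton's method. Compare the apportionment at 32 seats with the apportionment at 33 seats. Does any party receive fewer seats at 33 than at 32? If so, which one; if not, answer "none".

At 32 seats: A 3, B 4, C 16, D 7, E 2.
At 33 seats: A 3, B 3, C 17, D 8, E 2.
B drops from 4 to 3.

B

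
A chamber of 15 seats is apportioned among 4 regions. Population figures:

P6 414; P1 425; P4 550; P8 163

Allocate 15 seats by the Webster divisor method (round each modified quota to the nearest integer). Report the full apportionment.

P6 4, P1 4, P4 5, P8 2

Standard divisor 1552/15 ≈ 103.467; standard quotas: P6 4.001, P1 4.108, P4 5.316, P8 1.575.
Rounding to the nearest integer gives P6 4, P1 4, P4 5, P8 2 — total 15, matching the house size, so no adjustment is needed.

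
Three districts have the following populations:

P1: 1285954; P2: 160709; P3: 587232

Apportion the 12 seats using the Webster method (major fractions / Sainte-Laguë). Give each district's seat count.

Standard divisor 2033895/12 ≈ 169491.25; standard quotas: P1 7.587, P2 0.948, P3 3.465.
Rounding to the nearest integer gives P1 8, P2 1, P3 3 — total 12, matching the house size, so no adjustment is needed.

P1 8, P2 1, P3 3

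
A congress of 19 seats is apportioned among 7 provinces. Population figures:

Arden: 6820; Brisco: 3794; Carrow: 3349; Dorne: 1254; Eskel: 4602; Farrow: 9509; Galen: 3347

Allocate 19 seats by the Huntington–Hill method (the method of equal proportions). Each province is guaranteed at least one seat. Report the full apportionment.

Arden 4, Brisco 2, Carrow 2, Dorne 1, Eskel 3, Farrow 5, Galen 2

With divisor 1807: modified quotas Arden 3.774, Brisco 2.100, Carrow 1.853, Dorne 0.694, Eskel 2.547, Farrow 5.262, Galen 1.852.
Geometric-mean thresholds: Arden √(3·4)=3.464, Brisco √(2·3)=2.449, Carrow √(1·2)=1.414, Dorne (min 1), Eskel √(2·3)=2.449, Farrow √(5·6)=5.477, Galen √(1·2)=1.414.
Each quota rounded against its threshold gives Arden 4, Brisco 2, Carrow 2, Dorne 1, Eskel 3, Farrow 5, Galen 2 (total 19).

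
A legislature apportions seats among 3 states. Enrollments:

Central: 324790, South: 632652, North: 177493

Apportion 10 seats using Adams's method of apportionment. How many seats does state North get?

Standard divisor 1134935/10 ≈ 113493.5; standard quotas: Central 2.862, South 5.574, North 1.564.
Rounding up gives 3, 6, 2 = 11 seats, so the divisor must be adjusted.
With modified divisor 142300: modified quotas Central 2.282, South 4.446, North 1.247.
Rounding up: Central 3, South 5, North 2 (total 10).
North receives 2.

2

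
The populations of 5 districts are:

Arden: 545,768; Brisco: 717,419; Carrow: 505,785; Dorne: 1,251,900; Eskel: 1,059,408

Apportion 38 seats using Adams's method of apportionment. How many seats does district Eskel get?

10

Standard divisor 4080280/38 ≈ 107375.789; standard quotas: Arden 5.083, Brisco 6.681, Carrow 4.710, Dorne 11.659, Eskel 9.866.
Rounding up gives 6, 7, 5, 12, 10 = 40 seats, so the divisor must be adjusted.
With modified divisor 115800: modified quotas Arden 4.713, Brisco 6.195, Carrow 4.368, Dorne 10.811, Eskel 9.149.
Rounding up: Arden 5, Brisco 7, Carrow 5, Dorne 11, Eskel 10 (total 38).
Eskel receives 10.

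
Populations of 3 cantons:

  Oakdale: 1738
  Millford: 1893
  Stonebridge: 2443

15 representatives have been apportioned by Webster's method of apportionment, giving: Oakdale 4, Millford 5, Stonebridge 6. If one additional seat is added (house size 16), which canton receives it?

Oakdale

Priority for the next seat is population ÷ (current seats + 0.5).
Priorities: Oakdale 386.222, Millford 344.182, Stonebridge 375.846.
Highest priority: Oakdale.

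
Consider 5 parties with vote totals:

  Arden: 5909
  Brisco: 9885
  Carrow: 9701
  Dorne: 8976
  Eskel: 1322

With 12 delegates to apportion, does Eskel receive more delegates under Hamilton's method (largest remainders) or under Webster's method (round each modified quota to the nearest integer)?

Hamilton

Hamilton: Arden 2, Brisco 3, Carrow 3, Dorne 3, Eskel 1.
Webster: Arden 2, Brisco 4, Carrow 3, Dorne 3, Eskel 0.
Eskel gets 1 under Hamilton and 0 under Webster.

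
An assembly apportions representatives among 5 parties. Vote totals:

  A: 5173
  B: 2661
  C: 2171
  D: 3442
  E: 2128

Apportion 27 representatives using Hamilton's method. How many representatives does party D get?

Total 15575; standard divisor 15575/27 ≈ 576.852.
Standard quotas: A 8.9676, B 4.6130, C 3.7635, D 5.9669, E 3.6890.
Lower quotas: A 8, B 4, C 3, D 5, E 3 (sum 23, leaving 4 seats).
Remainders in descending order: A 0.9676, D 0.9669, C 0.7635, E 0.6890, B 0.6130.
Largest remainders: A, D, C, E receive the extra seats.
D receives 6.

6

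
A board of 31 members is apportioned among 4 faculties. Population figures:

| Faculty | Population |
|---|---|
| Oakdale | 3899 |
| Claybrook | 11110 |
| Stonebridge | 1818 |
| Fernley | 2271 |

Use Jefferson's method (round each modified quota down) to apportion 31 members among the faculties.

Standard divisor 19098/31 ≈ 616.065; standard quotas: Oakdale 6.329, Claybrook 18.034, Stonebridge 2.951, Fernley 3.686.
Rounding down gives 6, 18, 2, 3 = 29 seats, so the divisor must be adjusted.
With modified divisor 580: modified quotas Oakdale 6.722, Claybrook 19.155, Stonebridge 3.134, Fernley 3.916.
Rounding down: Oakdale 6, Claybrook 19, Stonebridge 3, Fernley 3 (total 31).

Oakdale 6; Claybrook 19; Stonebridge 3; Fernley 3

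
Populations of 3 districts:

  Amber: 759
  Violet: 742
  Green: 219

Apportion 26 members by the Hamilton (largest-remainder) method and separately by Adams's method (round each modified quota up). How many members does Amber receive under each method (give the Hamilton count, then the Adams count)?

12 and 11

Hamilton: Amber 12, Violet 11, Green 3.
Adams: Amber 11, Violet 11, Green 4.
Amber gets 12 under Hamilton and 11 under Adams.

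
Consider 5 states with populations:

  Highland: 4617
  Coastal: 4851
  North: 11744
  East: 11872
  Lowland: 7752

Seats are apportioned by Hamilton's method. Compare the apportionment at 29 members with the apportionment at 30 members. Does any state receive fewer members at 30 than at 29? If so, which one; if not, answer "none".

At 29 seats: Highland 3, Coastal 4, North 8, East 8, Lowland 6.
At 30 seats: Highland 3, Coastal 3, North 9, East 9, Lowland 6.
Coastal drops from 4 to 3.

Coastal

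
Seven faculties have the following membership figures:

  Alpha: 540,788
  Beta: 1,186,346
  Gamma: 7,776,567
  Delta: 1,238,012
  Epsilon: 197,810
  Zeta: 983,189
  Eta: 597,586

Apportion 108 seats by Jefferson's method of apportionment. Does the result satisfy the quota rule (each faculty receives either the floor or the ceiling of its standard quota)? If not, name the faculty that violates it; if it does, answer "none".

Gamma

Standard quotas: Alpha 4.665, Beta 10.233, Gamma 67.081, Delta 10.679, Epsilon 1.706, Zeta 8.481, Eta 5.155.
Jefferson allocation: Alpha 4, Beta 10, Gamma 69, Delta 11, Epsilon 1, Zeta 8, Eta 5.
Gamma has quota 67.081 (lower 67, upper 68) but receives 69 — outside the quota interval.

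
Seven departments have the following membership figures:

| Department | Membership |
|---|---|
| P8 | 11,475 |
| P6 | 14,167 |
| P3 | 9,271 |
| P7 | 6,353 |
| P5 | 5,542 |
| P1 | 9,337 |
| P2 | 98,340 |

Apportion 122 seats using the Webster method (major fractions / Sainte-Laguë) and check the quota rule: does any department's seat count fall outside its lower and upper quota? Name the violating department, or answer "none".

P2

Standard quotas: P8 9.062, P6 11.188, P3 7.322, P7 5.017, P5 4.377, P1 7.374, P2 77.661.
Webster allocation: P8 9, P6 11, P3 7, P7 5, P5 4, P1 7, P2 79.
P2 has quota 77.661 (lower 77, upper 78) but receives 79 — outside the quota interval.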